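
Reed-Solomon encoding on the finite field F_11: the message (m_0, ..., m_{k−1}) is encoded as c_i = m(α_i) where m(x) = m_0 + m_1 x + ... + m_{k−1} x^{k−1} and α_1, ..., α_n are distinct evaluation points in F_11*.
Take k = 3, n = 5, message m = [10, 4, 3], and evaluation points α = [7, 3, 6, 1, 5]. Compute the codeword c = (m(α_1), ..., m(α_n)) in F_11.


c = [9, 5, 10, 6, 6]

Message polynomial: m(x) = 10 + 4·x + 3·x^2 (mod 11).
For each evaluation point α_i, compute m(α_i) mod 11:
  α_1 = 7: Horner steps 3 → 3 → 9, so m(7) = 9.
  α_2 = 3: Horner steps 3 → 2 → 5, so m(3) = 5.
  α_3 = 6: Horner steps 3 → 0 → 10, so m(6) = 10.
  α_4 = 1: Horner steps 3 → 7 → 6, so m(1) = 6.
  α_5 = 5: Horner steps 3 → 8 → 6, so m(5) = 6.
Codeword c = [9, 5, 10, 6, 6] ∈ F_11^5.


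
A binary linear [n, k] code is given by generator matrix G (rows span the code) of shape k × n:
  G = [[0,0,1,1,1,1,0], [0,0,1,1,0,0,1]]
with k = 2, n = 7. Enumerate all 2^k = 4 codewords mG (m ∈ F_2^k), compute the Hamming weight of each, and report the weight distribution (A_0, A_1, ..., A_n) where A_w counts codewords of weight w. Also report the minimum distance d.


Weight distribution: A_0 = 1, A_3 = 2, A_4 = 1. Minimum distance d = 3.

Enumerate all 2^2 = 4 messages m ∈ F_2^2.
For each, compute codeword c = mG in F_2^7, then tally its weight.
  m = 00 → c = 0000000, weight = 0.
  m = 10 → c = 0011110, weight = 4.
  m = 01 → c = 0011001, weight = 3.
  m = 11 → c = 0000111, weight = 3.
Tally weights:
  weight 0: 1 codewords.
  weight 3: 2 codewords.
  weight 4: 1 codewords.
Minimum distance d = smallest w > 0 with A_w > 0 = 3.
Sanity: Σ A_w = 4 = 2^2 = 4 ✓.


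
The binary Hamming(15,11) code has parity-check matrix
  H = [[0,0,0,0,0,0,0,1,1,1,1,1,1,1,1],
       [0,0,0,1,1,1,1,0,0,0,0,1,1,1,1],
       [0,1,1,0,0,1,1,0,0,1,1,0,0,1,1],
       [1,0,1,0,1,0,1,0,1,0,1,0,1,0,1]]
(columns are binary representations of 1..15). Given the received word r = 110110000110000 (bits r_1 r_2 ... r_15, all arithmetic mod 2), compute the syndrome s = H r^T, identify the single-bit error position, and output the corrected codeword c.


s = (0, 0, 1, 1)^T, error position = 3, corrected codeword c = 111110000110000

Compute s = H r^T mod 2 one row at a time:
  s_1 = 0 + 0 + 1 + 1 + 0 + 0 + 0 + 0 = 2 ≡ 0 (mod 2).
  s_2 = 1 + 1 + 0 + 0 + 0 + 0 + 0 + 0 = 2 ≡ 0 (mod 2).
  s_3 = 1 + 0 + 0 + 0 + 1 + 1 + 0 + 0 = 3 ≡ 1 (mod 2).
  s_4 = 1 + 0 + 1 + 0 + 0 + 1 + 0 + 0 = 3 ≡ 1 (mod 2).
s = (0, 0, 1, 1)^T — this equals column 3 of H (binary 0011), so error is at position 3.
Correct: flip bit 3 of r = 110110000110000 to get c = 111110000110000.


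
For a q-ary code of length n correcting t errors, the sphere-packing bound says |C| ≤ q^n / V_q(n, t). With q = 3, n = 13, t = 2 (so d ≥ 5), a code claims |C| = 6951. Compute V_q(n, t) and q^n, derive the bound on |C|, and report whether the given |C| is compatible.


V_q(n, t) = 339, q^n = 1594323, Hamming bound = 4703, |C| = 6951 > bound (violated).

Step 1: Compute V_q(n, t) = Σ_{j=0}^2 C(n, j) (q−1)^j.
  j = 0: C(13,0)·(2)^0 = 1·1 = 1.
  j = 1: C(13,1)·(2)^1 = 13·2 = 26.
  j = 2: C(13,2)·(2)^2 = 78·4 = 312.
  V_q(n, t) = 1 + 26 + 312 = 339.
Step 2: q^n = 3^13 = 1594323.
Step 3: Hamming bound ⌊q^n / V_q(n,t)⌋ = ⌊1594323/339⌋ = 4703.
Step 4: Compare |C| = 6951 to 4703: violated.
The claimed |C| lies above the Hamming bound, so no 3-ary code of length 13 with d ≥ 5 can have 6951 codewords.


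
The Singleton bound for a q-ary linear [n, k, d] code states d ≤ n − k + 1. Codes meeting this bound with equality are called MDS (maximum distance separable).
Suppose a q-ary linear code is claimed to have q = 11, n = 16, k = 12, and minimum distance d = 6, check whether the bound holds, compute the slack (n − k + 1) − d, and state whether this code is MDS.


Singleton RHS = n − k + 1 = 5, slack = -1, bound violated (no such code; not MDS).

Singleton bound: d ≤ n − k + 1.
Here n = 16, k = 12, so n − k + 1 = 5.
Given d = 6, check d ≤ 5: NO.
Slack = (n − k + 1) − d = -1.
The slack is negative: d = 6 exceeds n − k + 1 = 5 by 1, so the Singleton bound is violated and no linear [16, 12, 6]_11 code can exist. In particular it is not MDS (MDS requires d = n − k + 1 exactly).
Description: the claimed parameters are [16, 12, 6]_11; such a code would be impossible (violates the Singleton bound).


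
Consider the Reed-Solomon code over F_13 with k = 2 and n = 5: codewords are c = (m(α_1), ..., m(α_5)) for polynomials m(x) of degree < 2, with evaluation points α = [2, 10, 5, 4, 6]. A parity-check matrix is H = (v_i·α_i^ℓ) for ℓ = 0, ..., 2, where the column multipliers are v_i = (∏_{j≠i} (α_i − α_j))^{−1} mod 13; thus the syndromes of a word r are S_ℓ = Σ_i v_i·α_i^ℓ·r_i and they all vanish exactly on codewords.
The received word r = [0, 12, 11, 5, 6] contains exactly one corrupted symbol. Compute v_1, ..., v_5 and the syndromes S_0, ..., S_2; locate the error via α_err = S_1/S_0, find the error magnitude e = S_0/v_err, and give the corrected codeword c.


S = (1, 4, 3), error at position 4, error magnitude e = 2, c = [0, 12, 11, 3, 6].

Step 1: column multipliers v_i = (∏_{j≠i}(α_i − α_j))^{−1} mod 13.
  i = 1 (α = 2): (2−10)(2−5)(2−4)(2−6) = (−8)·(−3)·(−2)·(−4) = 192 ≡ 10, so v_1 = 10^{−1} = 4 (mod 13).
  i = 2 (α = 10): (10−2)(10−5)(10−4)(10−6) = 8·5·6·4 = 960 ≡ 11, so v_2 = 11^{−1} = 6 (mod 13).
  i = 3 (α = 5): (5−2)(5−10)(5−4)(5−6) = 3·(−5)·1·(−1) = 15 ≡ 2, so v_3 = 2^{−1} = 7 (mod 13).
  i = 4 (α = 4): (4−2)(4−10)(4−5)(4−6) = 2·(−6)·(−1)·(−2) = −24 ≡ 2, so v_4 = 2^{−1} = 7 (mod 13).
  i = 5 (α = 6): (6−2)(6−10)(6−5)(6−4) = 4·(−4)·1·2 = −32 ≡ 7, so v_5 = 7^{−1} = 2 (mod 13).
  v = [4, 6, 7, 7, 2].
Step 2: syndromes of r = [0, 12, 11, 5, 6] (all sums mod 13).
  S_0 = Σ v_i r_i = 4·0 + 6·12 + 7·11 + 7·5 + 2·6 = 196 ≡ 1.
  S_1 = Σ v_i α_i r_i = 4·2·0 + 6·10·12 + 7·5·11 + 7·4·5 + 2·6·6 = 1317 ≡ 4.
  α_i^2 mod 13 = [4, 9, 12, 3, 10].
  S_2 = Σ v_i α_i^2 r_i = 4·4·0 + 6·9·12 + 7·12·11 + 7·3·5 + 2·10·6 = 1797 ≡ 3.
  S = (1, 4, 3) ≠ 0, so r is not a codeword (an error is present).
Step 3: locate the error. For a single error e at position i, S_ℓ = v_i·e·α_i^ℓ, so α_err = S_1/S_0.
  S_0^{−1} = 1^{−1} = 1 (mod 13), so α_err = 4·1 = 4 ≡ 4 = α_4. Error position i = 4.
  Consistency check: S_2/S_1 = 3·10 = 30 ≡ 4 = α_err ✓ (single-error assumption holds).
Step 4: error magnitude e = S_0/v_4 = S_0·∏_{j≠4}(α_4 − α_j) = 1·2 = 2 ≡ 2 (mod 13).
Step 5: correct position 4: c_4 = r_4 − e = 5 − 2 ≡ 3 (mod 13). Hence c = [0, 12, 11, 3, 6].
  Check: interpolating c through the α_i gives m(x) = 10 + 8·x (degree < 2) with m(α_i) = c_i for every i, so c is indeed a codeword.


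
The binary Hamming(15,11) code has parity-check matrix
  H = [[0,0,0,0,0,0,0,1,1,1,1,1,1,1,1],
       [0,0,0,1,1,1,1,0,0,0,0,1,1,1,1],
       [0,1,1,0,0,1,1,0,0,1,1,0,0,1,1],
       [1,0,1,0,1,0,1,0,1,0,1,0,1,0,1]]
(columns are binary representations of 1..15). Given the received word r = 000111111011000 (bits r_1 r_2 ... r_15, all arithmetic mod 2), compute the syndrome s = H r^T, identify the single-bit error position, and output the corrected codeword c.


s = (0, 1, 1, 0)^T, error position = 6, corrected codeword c = 000110111011000

Compute s = H r^T mod 2 one row at a time:
  s_1 = 1 + 1 + 0 + 1 + 1 + 0 + 0 + 0 = 4 ≡ 0 (mod 2).
  s_2 = 1 + 1 + 1 + 1 + 1 + 0 + 0 + 0 = 5 ≡ 1 (mod 2).
  s_3 = 0 + 0 + 1 + 1 + 0 + 1 + 0 + 0 = 3 ≡ 1 (mod 2).
  s_4 = 0 + 0 + 1 + 1 + 1 + 1 + 0 + 0 = 4 ≡ 0 (mod 2).
s = (0, 1, 1, 0)^T — this equals column 6 of H (binary 0110), so error is at position 6.
Correct: flip bit 6 of r = 000111111011000 to get c = 000110111011000.


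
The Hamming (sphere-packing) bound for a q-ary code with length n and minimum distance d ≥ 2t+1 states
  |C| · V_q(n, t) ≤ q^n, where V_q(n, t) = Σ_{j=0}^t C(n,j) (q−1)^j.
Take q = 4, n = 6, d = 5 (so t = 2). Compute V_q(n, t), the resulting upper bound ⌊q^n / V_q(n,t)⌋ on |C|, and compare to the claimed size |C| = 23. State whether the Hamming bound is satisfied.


V_q(n, t) = 154, q^n = 4096, Hamming bound = 26, |C| = 23 ≤ bound (satisfied).

Step 1: Compute V_q(n, t) = Σ_{j=0}^2 C(n, j) (q−1)^j.
  j = 0: C(6,0)·(3)^0 = 1·1 = 1.
  j = 1: C(6,1)·(3)^1 = 6·3 = 18.
  j = 2: C(6,2)·(3)^2 = 15·9 = 135.
  V_q(n, t) = 1 + 18 + 135 = 154.
Step 2: q^n = 4^6 = 4096.
Step 3: Hamming bound ⌊q^n / V_q(n,t)⌋ = ⌊4096/154⌋ = 26.
Step 4: Compare |C| = 23 to 26: satisfied.
The claimed |C| lies below the Hamming bound.


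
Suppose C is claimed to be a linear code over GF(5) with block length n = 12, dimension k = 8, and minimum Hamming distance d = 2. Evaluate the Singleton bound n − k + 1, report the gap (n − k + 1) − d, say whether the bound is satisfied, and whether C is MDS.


Singleton RHS = n − k + 1 = 5, slack = 3, bound satisfied, not MDS.

Singleton bound: d ≤ n − k + 1.
Here n = 12, k = 8, so n − k + 1 = 5.
Given d = 2, check d ≤ 5: YES.
Slack = (n − k + 1) − d = 3.
The code is NOT MDS (slack = 3 > 0).
Description: the claimed parameters are [12, 8, 2]_5; such a code would be non-MDS.


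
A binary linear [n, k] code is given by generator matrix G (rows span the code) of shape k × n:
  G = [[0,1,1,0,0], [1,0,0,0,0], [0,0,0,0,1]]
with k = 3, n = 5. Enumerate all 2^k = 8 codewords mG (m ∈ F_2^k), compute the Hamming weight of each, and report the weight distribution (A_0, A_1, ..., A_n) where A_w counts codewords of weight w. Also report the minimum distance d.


Weight distribution: A_0 = 1, A_1 = 2, A_2 = 2, A_3 = 2, A_4 = 1. Minimum distance d = 1.

Enumerate all 2^3 = 8 messages m ∈ F_2^3.
For each, compute codeword c = mG in F_2^5, then tally its weight.
  m = 000 → c = 00000, weight = 0.
  m = 100 → c = 01100, weight = 2.
  m = 010 → c = 10000, weight = 1.
  m = 110 → c = 11100, weight = 3.
  m = 001 → c = 00001, weight = 1.
  m = 101 → c = 01101, weight = 3.
  m = 011 → c = 10001, weight = 2.
  m = 111 → c = 11101, weight = 4.
Tally weights:
  weight 0: 1 codewords.
  weight 1: 2 codewords.
  weight 2: 2 codewords.
  weight 3: 2 codewords.
  weight 4: 1 codewords.
Minimum distance d = smallest w > 0 with A_w > 0 = 1.
Sanity: Σ A_w = 8 = 2^3 = 8 ✓.


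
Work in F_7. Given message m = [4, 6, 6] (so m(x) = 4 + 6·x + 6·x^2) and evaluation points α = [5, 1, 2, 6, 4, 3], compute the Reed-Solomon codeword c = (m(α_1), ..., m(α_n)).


c = [2, 2, 5, 4, 5, 6]

Message polynomial: m(x) = 4 + 6·x + 6·x^2 (mod 7).
For each evaluation point α_i, compute m(α_i) mod 7:
  α_1 = 5: Horner steps 6 → 1 → 2, so m(5) = 2.
  α_2 = 1: Horner steps 6 → 5 → 2, so m(1) = 2.
  α_3 = 2: Horner steps 6 → 4 → 5, so m(2) = 5.
  α_4 = 6: Horner steps 6 → 0 → 4, so m(6) = 4.
  α_5 = 4: Horner steps 6 → 2 → 5, so m(4) = 5.
  α_6 = 3: Horner steps 6 → 3 → 6, so m(3) = 6.
Codeword c = [2, 2, 5, 4, 5, 6] ∈ F_7^6.


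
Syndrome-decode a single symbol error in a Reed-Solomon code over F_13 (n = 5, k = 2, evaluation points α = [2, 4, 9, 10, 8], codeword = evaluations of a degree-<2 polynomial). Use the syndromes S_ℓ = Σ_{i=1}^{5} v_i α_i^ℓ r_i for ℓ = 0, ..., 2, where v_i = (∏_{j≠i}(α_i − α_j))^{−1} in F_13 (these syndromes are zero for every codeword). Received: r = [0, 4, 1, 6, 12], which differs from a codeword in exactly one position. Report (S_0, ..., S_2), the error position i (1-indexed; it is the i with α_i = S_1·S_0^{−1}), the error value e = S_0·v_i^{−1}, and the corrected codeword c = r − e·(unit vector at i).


S = (11, 6, 8), error at position 4, error magnitude e = 3, c = [0, 4, 1, 3, 12].

Step 1: column multipliers v_i = (∏_{j≠i}(α_i − α_j))^{−1} mod 13.
  i = 1 (α = 2): (2−4)(2−9)(2−10)(2−8) = (−2)·(−7)·(−8)·(−6) = 672 ≡ 9, so v_1 = 9^{−1} = 3 (mod 13).
  i = 2 (α = 4): (4−2)(4−9)(4−10)(4−8) = 2·(−5)·(−6)·(−4) = −240 ≡ 7, so v_2 = 7^{−1} = 2 (mod 13).
  i = 3 (α = 9): (9−2)(9−4)(9−10)(9−8) = 7·5·(−1)·1 = −35 ≡ 4, so v_3 = 4^{−1} = 10 (mod 13).
  i = 4 (α = 10): (10−2)(10−4)(10−9)(10−8) = 8·6·1·2 = 96 ≡ 5, so v_4 = 5^{−1} = 8 (mod 13).
  i = 5 (α = 8): (8−2)(8−4)(8−9)(8−10) = 6·4·(−1)·(−2) = 48 ≡ 9, so v_5 = 9^{−1} = 3 (mod 13).
  v = [3, 2, 10, 8, 3].
Step 2: syndromes of r = [0, 4, 1, 6, 12] (all sums mod 13).
  S_0 = Σ v_i r_i = 3·0 + 2·4 + 10·1 + 8·6 + 3·12 = 102 ≡ 11.
  S_1 = Σ v_i α_i r_i = 3·2·0 + 2·4·4 + 10·9·1 + 8·10·6 + 3·8·12 = 890 ≡ 6.
  α_i^2 mod 13 = [4, 3, 3, 9, 12].
  S_2 = Σ v_i α_i^2 r_i = 3·4·0 + 2·3·4 + 10·3·1 + 8·9·6 + 3·12·12 = 918 ≡ 8.
  S = (11, 6, 8) ≠ 0, so r is not a codeword (an error is present).
Step 3: locate the error. For a single error e at position i, S_ℓ = v_i·e·α_i^ℓ, so α_err = S_1/S_0.
  S_0^{−1} = 11^{−1} = 6 (mod 13), so α_err = 6·6 = 36 ≡ 10 = α_4. Error position i = 4.
  Consistency check: S_2/S_1 = 8·11 = 88 ≡ 10 = α_err ✓ (single-error assumption holds).
Step 4: error magnitude e = S_0/v_4 = S_0·∏_{j≠4}(α_4 − α_j) = 11·5 = 55 ≡ 3 (mod 13).
Step 5: correct position 4: c_4 = r_4 − e = 6 − 3 ≡ 3 (mod 13). Hence c = [0, 4, 1, 3, 12].
  Check: interpolating c through the α_i gives m(x) = 9 + 2·x (degree < 2) with m(α_i) = c_i for every i, so c is indeed a codeword.


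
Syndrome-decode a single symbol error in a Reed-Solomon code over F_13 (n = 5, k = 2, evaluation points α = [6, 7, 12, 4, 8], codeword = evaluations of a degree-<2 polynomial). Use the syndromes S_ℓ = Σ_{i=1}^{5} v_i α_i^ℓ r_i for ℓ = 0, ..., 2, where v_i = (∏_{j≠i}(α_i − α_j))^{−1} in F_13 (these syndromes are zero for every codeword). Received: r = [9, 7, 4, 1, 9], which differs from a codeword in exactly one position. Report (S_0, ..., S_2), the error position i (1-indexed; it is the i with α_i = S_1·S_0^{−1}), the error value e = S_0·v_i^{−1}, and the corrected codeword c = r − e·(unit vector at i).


S = (2, 12, 7), error at position 1, error magnitude e = 4, c = [5, 7, 4, 1, 9].

Step 1: column multipliers v_i = (∏_{j≠i}(α_i − α_j))^{−1} mod 13.
  i = 1 (α = 6): (6−7)(6−12)(6−4)(6−8) = (−1)·(−6)·2·(−2) = −24 ≡ 2, so v_1 = 2^{−1} = 7 (mod 13).
  i = 2 (α = 7): (7−6)(7−12)(7−4)(7−8) = 1·(−5)·3·(−1) = 15 ≡ 2, so v_2 = 2^{−1} = 7 (mod 13).
  i = 3 (α = 12): (12−6)(12−7)(12−4)(12−8) = 6·5·8·4 = 960 ≡ 11, so v_3 = 11^{−1} = 6 (mod 13).
  i = 4 (α = 4): (4−6)(4−7)(4−12)(4−8) = (−2)·(−3)·(−8)·(−4) = 192 ≡ 10, so v_4 = 10^{−1} = 4 (mod 13).
  i = 5 (α = 8): (8−6)(8−7)(8−12)(8−4) = 2·1·(−4)·4 = −32 ≡ 7, so v_5 = 7^{−1} = 2 (mod 13).
  v = [7, 7, 6, 4, 2].
Step 2: syndromes of r = [9, 7, 4, 1, 9] (all sums mod 13).
  S_0 = Σ v_i r_i = 7·9 + 7·7 + 6·4 + 4·1 + 2·9 = 158 ≡ 2.
  S_1 = Σ v_i α_i r_i = 7·6·9 + 7·7·7 + 6·12·4 + 4·4·1 + 2·8·9 = 1169 ≡ 12.
  α_i^2 mod 13 = [10, 10, 1, 3, 12].
  S_2 = Σ v_i α_i^2 r_i = 7·10·9 + 7·10·7 + 6·1·4 + 4·3·1 + 2·12·9 = 1372 ≡ 7.
  S = (2, 12, 7) ≠ 0, so r is not a codeword (an error is present).
Step 3: locate the error. For a single error e at position i, S_ℓ = v_i·e·α_i^ℓ, so α_err = S_1/S_0.
  S_0^{−1} = 2^{−1} = 7 (mod 13), so α_err = 12·7 = 84 ≡ 6 = α_1. Error position i = 1.
  Consistency check: S_2/S_1 = 7·12 = 84 ≡ 6 = α_err ✓ (single-error assumption holds).
Step 4: error magnitude e = S_0/v_1 = S_0·∏_{j≠1}(α_1 − α_j) = 2·2 = 4 ≡ 4 (mod 13).
Step 5: correct position 1: c_1 = r_1 − e = 9 − 4 ≡ 5 (mod 13). Hence c = [5, 7, 4, 1, 9].
  Check: interpolating c through the α_i gives m(x) = 6 + 2·x (degree < 2) with m(α_i) = c_i for every i, so c is indeed a codeword.


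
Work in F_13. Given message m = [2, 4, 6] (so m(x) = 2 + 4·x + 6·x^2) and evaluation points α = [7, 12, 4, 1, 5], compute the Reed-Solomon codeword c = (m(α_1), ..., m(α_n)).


c = [12, 4, 10, 12, 3]

Message polynomial: m(x) = 2 + 4·x + 6·x^2 (mod 13).
For each evaluation point α_i, compute m(α_i) mod 13:
  α_1 = 7: Horner steps 6 → 7 → 12, so m(7) = 12.
  α_2 = 12: Horner steps 6 → 11 → 4, so m(12) = 4.
  α_3 = 4: Horner steps 6 → 2 → 10, so m(4) = 10.
  α_4 = 1: Horner steps 6 → 10 → 12, so m(1) = 12.
  α_5 = 5: Horner steps 6 → 8 → 3, so m(5) = 3.
Codeword c = [12, 4, 10, 12, 3] ∈ F_13^5.


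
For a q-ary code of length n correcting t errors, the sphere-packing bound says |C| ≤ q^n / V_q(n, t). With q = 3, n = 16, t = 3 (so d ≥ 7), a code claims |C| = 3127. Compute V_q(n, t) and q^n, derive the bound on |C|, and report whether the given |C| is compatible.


V_q(n, t) = 4993, q^n = 43046721, Hamming bound = 8621, |C| = 3127 ≤ bound (satisfied).

Step 1: Compute V_q(n, t) = Σ_{j=0}^3 C(n, j) (q−1)^j.
  j = 0: C(16,0)·(2)^0 = 1·1 = 1.
  j = 1: C(16,1)·(2)^1 = 16·2 = 32.
  j = 2: C(16,2)·(2)^2 = 120·4 = 480.
  j = 3: C(16,3)·(2)^3 = 560·8 = 4480.
  V_q(n, t) = 1 + 32 + 480 + 4480 = 4993.
Step 2: q^n = 3^16 = 43046721.
Step 3: Hamming bound ⌊q^n / V_q(n,t)⌋ = ⌊43046721/4993⌋ = 8621.
Step 4: Compare |C| = 3127 to 8621: satisfied.
The claimed |C| lies below the Hamming bound.


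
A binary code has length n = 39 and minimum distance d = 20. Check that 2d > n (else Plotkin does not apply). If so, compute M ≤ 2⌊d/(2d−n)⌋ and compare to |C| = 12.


Plotkin bound M ≤ 40; given |C| = 12 ≤ bound (satisfied).

Check applicability: 2d = 40, n = 39.
2d − n = 1 > 0, so Plotkin applies.
Compute d/(2d−n) = 20/1 ≈ 20.0000.
⌊d/(2d−n)⌋ = 20.
Plotkin bound: M ≤ 2·20 = 40.
Given |C| = 12, check: satisfied.
This |C| is below the Plotkin bound.


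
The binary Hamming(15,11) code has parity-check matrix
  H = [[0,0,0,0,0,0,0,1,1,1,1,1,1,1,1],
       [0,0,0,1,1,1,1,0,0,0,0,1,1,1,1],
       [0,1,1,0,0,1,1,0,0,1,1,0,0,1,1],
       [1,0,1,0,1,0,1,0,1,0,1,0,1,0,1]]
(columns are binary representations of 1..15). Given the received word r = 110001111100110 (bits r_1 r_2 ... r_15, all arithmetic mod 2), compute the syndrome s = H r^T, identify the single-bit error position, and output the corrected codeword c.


s = (1, 0, 1, 0)^T, error position = 10, corrected codeword c = 110001111000110

Compute s = H r^T mod 2 one row at a time:
  s_1 = 1 + 1 + 1 + 0 + 0 + 1 + 1 + 0 = 5 ≡ 1 (mod 2).
  s_2 = 0 + 0 + 1 + 1 + 0 + 1 + 1 + 0 = 4 ≡ 0 (mod 2).
  s_3 = 1 + 0 + 1 + 1 + 1 + 0 + 1 + 0 = 5 ≡ 1 (mod 2).
  s_4 = 1 + 0 + 0 + 1 + 1 + 0 + 1 + 0 = 4 ≡ 0 (mod 2).
s = (1, 0, 1, 0)^T — this equals column 10 of H (binary 1010), so error is at position 10.
Correct: flip bit 10 of r = 110001111100110 to get c = 110001111000110.


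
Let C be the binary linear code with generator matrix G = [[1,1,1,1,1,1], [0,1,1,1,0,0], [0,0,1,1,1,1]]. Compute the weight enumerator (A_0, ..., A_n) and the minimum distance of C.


Weight distribution: A_0 = 1, A_2 = 1, A_3 = 4, A_4 = 1, A_6 = 1. Minimum distance d = 2.

Enumerate all 2^3 = 8 messages m ∈ F_2^3.
For each, compute codeword c = mG in F_2^6, then tally its weight.
  m = 000 → c = 000000, weight = 0.
  m = 100 → c = 111111, weight = 6.
  m = 010 → c = 011100, weight = 3.
  m = 110 → c = 100011, weight = 3.
  m = 001 → c = 001111, weight = 4.
  m = 101 → c = 110000, weight = 2.
  m = 011 → c = 010011, weight = 3.
  m = 111 → c = 101100, weight = 3.
Tally weights:
  weight 0: 1 codewords.
  weight 2: 1 codewords.
  weight 3: 4 codewords.
  weight 4: 1 codewords.
  weight 6: 1 codewords.
Minimum distance d = smallest w > 0 with A_w > 0 = 2.
Sanity: Σ A_w = 8 = 2^3 = 8 ✓.


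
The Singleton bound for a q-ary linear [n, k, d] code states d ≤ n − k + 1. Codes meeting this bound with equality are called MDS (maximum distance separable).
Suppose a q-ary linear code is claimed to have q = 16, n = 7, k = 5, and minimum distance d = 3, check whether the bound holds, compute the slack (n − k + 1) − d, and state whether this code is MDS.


Singleton RHS = n − k + 1 = 3, slack = 0, bound satisfied, MDS.

Singleton bound: d ≤ n − k + 1.
Here n = 7, k = 5, so n − k + 1 = 3.
Given d = 3, check d ≤ 3: YES.
Slack = (n − k + 1) − d = 0.
The code is MDS (slack = 0).
Description: the claimed parameters are [7, 5, 3]_16; such a code would be MDS (meets Singleton bound).


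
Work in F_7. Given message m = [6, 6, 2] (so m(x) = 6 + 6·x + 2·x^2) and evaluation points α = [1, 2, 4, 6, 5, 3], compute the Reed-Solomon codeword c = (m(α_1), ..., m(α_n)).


c = [0, 5, 6, 2, 2, 0]

Message polynomial: m(x) = 6 + 6·x + 2·x^2 (mod 7).
For each evaluation point α_i, compute m(α_i) mod 7:
  α_1 = 1: Horner steps 2 → 1 → 0, so m(1) = 0.
  α_2 = 2: Horner steps 2 → 3 → 5, so m(2) = 5.
  α_3 = 4: Horner steps 2 → 0 → 6, so m(4) = 6.
  α_4 = 6: Horner steps 2 → 4 → 2, so m(6) = 2.
  α_5 = 5: Horner steps 2 → 2 → 2, so m(5) = 2.
  α_6 = 3: Horner steps 2 → 5 → 0, so m(3) = 0.
Codeword c = [0, 5, 6, 2, 2, 0] ∈ F_7^6.


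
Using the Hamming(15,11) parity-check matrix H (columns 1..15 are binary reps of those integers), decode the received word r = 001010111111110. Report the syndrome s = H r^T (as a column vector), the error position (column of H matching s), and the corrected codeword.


s = (1, 1, 1, 0)^T, error position = 14, corrected codeword c = 001010111111100

Compute s = H r^T mod 2 one row at a time:
  s_1 = 1 + 1 + 1 + 1 + 1 + 1 + 1 + 0 = 7 ≡ 1 (mod 2).
  s_2 = 0 + 1 + 0 + 1 + 1 + 1 + 1 + 0 = 5 ≡ 1 (mod 2).
  s_3 = 0 + 1 + 0 + 1 + 1 + 1 + 1 + 0 = 5 ≡ 1 (mod 2).
  s_4 = 0 + 1 + 1 + 1 + 1 + 1 + 1 + 0 = 6 ≡ 0 (mod 2).
s = (1, 1, 1, 0)^T — this equals column 14 of H (binary 1110), so error is at position 14.
Correct: flip bit 14 of r = 001010111111110 to get c = 001010111111100.


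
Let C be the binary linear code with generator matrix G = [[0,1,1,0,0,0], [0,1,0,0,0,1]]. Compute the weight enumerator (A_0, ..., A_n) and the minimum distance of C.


Weight distribution: A_0 = 1, A_2 = 3. Minimum distance d = 2.

Enumerate all 2^2 = 4 messages m ∈ F_2^2.
For each, compute codeword c = mG in F_2^6, then tally its weight.
  m = 00 → c = 000000, weight = 0.
  m = 10 → c = 011000, weight = 2.
  m = 01 → c = 010001, weight = 2.
  m = 11 → c = 001001, weight = 2.
Tally weights:
  weight 0: 1 codewords.
  weight 2: 3 codewords.
Minimum distance d = smallest w > 0 with A_w > 0 = 2.
Sanity: Σ A_w = 4 = 2^2 = 4 ✓.


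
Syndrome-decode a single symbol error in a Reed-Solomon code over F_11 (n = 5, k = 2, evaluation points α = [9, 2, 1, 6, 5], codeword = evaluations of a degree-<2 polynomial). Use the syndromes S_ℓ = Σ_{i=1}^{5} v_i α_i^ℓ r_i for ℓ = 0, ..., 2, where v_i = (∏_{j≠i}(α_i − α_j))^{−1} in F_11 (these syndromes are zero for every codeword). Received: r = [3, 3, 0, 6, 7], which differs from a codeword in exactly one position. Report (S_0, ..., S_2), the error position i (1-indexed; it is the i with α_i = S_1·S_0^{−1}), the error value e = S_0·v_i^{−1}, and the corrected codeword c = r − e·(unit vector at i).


S = (1, 2, 4), error at position 2, error magnitude e = 4, c = [3, 10, 0, 6, 7].

Step 1: column multipliers v_i = (∏_{j≠i}(α_i − α_j))^{−1} mod 11.
  i = 1 (α = 9): (9−2)(9−1)(9−6)(9−5) = 7·8·3·4 = 672 ≡ 1, so v_1 = 1^{−1} = 1 (mod 11).
  i = 2 (α = 2): (2−9)(2−1)(2−6)(2−5) = (−7)·1·(−4)·(−3) = −84 ≡ 4, so v_2 = 4^{−1} = 3 (mod 11).
  i = 3 (α = 1): (1−9)(1−2)(1−6)(1−5) = (−8)·(−1)·(−5)·(−4) = 160 ≡ 6, so v_3 = 6^{−1} = 2 (mod 11).
  i = 4 (α = 6): (6−9)(6−2)(6−1)(6−5) = (−3)·4·5·1 = −60 ≡ 6, so v_4 = 6^{−1} = 2 (mod 11).
  i = 5 (α = 5): (5−9)(5−2)(5−1)(5−6) = (−4)·3·4·(−1) = 48 ≡ 4, so v_5 = 4^{−1} = 3 (mod 11).
  v = [1, 3, 2, 2, 3].
Step 2: syndromes of r = [3, 3, 0, 6, 7] (all sums mod 11).
  S_0 = Σ v_i r_i = 1·3 + 3·3 + 2·0 + 2·6 + 3·7 = 45 ≡ 1.
  S_1 = Σ v_i α_i r_i = 1·9·3 + 3·2·3 + 2·1·0 + 2·6·6 + 3·5·7 = 222 ≡ 2.
  α_i^2 mod 11 = [4, 4, 1, 3, 3].
  S_2 = Σ v_i α_i^2 r_i = 1·4·3 + 3·4·3 + 2·1·0 + 2·3·6 + 3·3·7 = 147 ≡ 4.
  S = (1, 2, 4) ≠ 0, so r is not a codeword (an error is present).
Step 3: locate the error. For a single error e at position i, S_ℓ = v_i·e·α_i^ℓ, so α_err = S_1/S_0.
  S_0^{−1} = 1^{−1} = 1 (mod 11), so α_err = 2·1 = 2 ≡ 2 = α_2. Error position i = 2.
  Consistency check: S_2/S_1 = 4·6 = 24 ≡ 2 = α_err ✓ (single-error assumption holds).
Step 4: error magnitude e = S_0/v_2 = S_0·∏_{j≠2}(α_2 − α_j) = 1·4 = 4 ≡ 4 (mod 11).
Step 5: correct position 2: c_2 = r_2 − e = 3 − 4 ≡ 10 (mod 11). Hence c = [3, 10, 0, 6, 7].
  Check: interpolating c through the α_i gives m(x) = 1 + 10·x (degree < 2) with m(α_i) = c_i for every i, so c is indeed a codeword.


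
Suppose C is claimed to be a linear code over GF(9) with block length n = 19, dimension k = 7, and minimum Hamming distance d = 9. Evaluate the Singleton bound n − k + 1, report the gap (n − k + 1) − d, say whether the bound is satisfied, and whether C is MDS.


Singleton RHS = n − k + 1 = 13, slack = 4, bound satisfied, not MDS.

Singleton bound: d ≤ n − k + 1.
Here n = 19, k = 7, so n − k + 1 = 13.
Given d = 9, check d ≤ 13: YES.
Slack = (n − k + 1) − d = 4.
The code is NOT MDS (slack = 4 > 0).
Description: the claimed parameters are [19, 7, 9]_9; such a code would be non-MDS.


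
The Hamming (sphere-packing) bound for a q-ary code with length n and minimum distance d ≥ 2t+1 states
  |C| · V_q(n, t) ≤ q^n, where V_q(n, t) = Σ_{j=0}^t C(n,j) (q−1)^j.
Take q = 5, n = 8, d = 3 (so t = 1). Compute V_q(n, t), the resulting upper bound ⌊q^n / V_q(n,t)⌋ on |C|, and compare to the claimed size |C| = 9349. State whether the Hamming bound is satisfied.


V_q(n, t) = 33, q^n = 390625, Hamming bound = 11837, |C| = 9349 ≤ bound (satisfied).

Step 1: Compute V_q(n, t) = Σ_{j=0}^1 C(n, j) (q−1)^j.
  j = 0: C(8,0)·(4)^0 = 1·1 = 1.
  j = 1: C(8,1)·(4)^1 = 8·4 = 32.
  V_q(n, t) = 1 + 32 = 33.
Step 2: q^n = 5^8 = 390625.
Step 3: Hamming bound ⌊q^n / V_q(n,t)⌋ = ⌊390625/33⌋ = 11837.
Step 4: Compare |C| = 9349 to 11837: satisfied.
The claimed |C| lies below the Hamming bound.


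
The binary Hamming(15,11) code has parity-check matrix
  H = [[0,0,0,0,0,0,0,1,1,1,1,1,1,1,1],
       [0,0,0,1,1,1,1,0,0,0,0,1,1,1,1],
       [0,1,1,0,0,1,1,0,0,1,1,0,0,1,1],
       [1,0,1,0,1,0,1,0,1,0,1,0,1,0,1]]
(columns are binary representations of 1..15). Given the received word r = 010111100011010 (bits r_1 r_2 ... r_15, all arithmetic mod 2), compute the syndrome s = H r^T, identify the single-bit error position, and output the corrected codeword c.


s = (1, 0, 1, 1)^T, error position = 11, corrected codeword c = 010111100001010

Compute s = H r^T mod 2 one row at a time:
  s_1 = 0 + 0 + 0 + 1 + 1 + 0 + 1 + 0 = 3 ≡ 1 (mod 2).
  s_2 = 1 + 1 + 1 + 1 + 1 + 0 + 1 + 0 = 6 ≡ 0 (mod 2).
  s_3 = 1 + 0 + 1 + 1 + 0 + 1 + 1 + 0 = 5 ≡ 1 (mod 2).
  s_4 = 0 + 0 + 1 + 1 + 0 + 1 + 0 + 0 = 3 ≡ 1 (mod 2).
s = (1, 0, 1, 1)^T — this equals column 11 of H (binary 1011), so error is at position 11.
Correct: flip bit 11 of r = 010111100011010 to get c = 010111100001010.


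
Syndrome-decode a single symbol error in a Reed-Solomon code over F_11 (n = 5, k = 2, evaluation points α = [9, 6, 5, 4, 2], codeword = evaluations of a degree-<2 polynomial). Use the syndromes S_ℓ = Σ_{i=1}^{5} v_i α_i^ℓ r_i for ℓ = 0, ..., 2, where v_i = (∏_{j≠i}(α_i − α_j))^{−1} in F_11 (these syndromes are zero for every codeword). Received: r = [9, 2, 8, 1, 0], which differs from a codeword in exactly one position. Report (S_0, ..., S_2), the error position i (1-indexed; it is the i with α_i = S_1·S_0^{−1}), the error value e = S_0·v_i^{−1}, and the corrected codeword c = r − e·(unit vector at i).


S = (1, 5, 3), error at position 3, error magnitude e = 1, c = [9, 2, 7, 1, 0].

Step 1: column multipliers v_i = (∏_{j≠i}(α_i − α_j))^{−1} mod 11.
  i = 1 (α = 9): (9−6)(9−5)(9−4)(9−2) = 3·4·5·7 = 420 ≡ 2, so v_1 = 2^{−1} = 6 (mod 11).
  i = 2 (α = 6): (6−9)(6−5)(6−4)(6−2) = (−3)·1·2·4 = −24 ≡ 9, so v_2 = 9^{−1} = 5 (mod 11).
  i = 3 (α = 5): (5−9)(5−6)(5−4)(5−2) = (−4)·(−1)·1·3 = 12 ≡ 1, so v_3 = 1^{−1} = 1 (mod 11).
  i = 4 (α = 4): (4−9)(4−6)(4−5)(4−2) = (−5)·(−2)·(−1)·2 = −20 ≡ 2, so v_4 = 2^{−1} = 6 (mod 11).
  i = 5 (α = 2): (2−9)(2−6)(2−5)(2−4) = (−7)·(−4)·(−3)·(−2) = 168 ≡ 3, so v_5 = 3^{−1} = 4 (mod 11).
  v = [6, 5, 1, 6, 4].
Step 2: syndromes of r = [9, 2, 8, 1, 0] (all sums mod 11).
  S_0 = Σ v_i r_i = 6·9 + 5·2 + 1·8 + 6·1 + 4·0 = 78 ≡ 1.
  S_1 = Σ v_i α_i r_i = 6·9·9 + 5·6·2 + 1·5·8 + 6·4·1 + 4·2·0 = 610 ≡ 5.
  α_i^2 mod 11 = [4, 3, 3, 5, 4].
  S_2 = Σ v_i α_i^2 r_i = 6·4·9 + 5·3·2 + 1·3·8 + 6·5·1 + 4·4·0 = 300 ≡ 3.
  S = (1, 5, 3) ≠ 0, so r is not a codeword (an error is present).
Step 3: locate the error. For a single error e at position i, S_ℓ = v_i·e·α_i^ℓ, so α_err = S_1/S_0.
  S_0^{−1} = 1^{−1} = 1 (mod 11), so α_err = 5·1 = 5 ≡ 5 = α_3. Error position i = 3.
  Consistency check: S_2/S_1 = 3·9 = 27 ≡ 5 = α_err ✓ (single-error assumption holds).
Step 4: error magnitude e = S_0/v_3 = S_0·∏_{j≠3}(α_3 − α_j) = 1·1 = 1 ≡ 1 (mod 11).
Step 5: correct position 3: c_3 = r_3 − e = 8 − 1 ≡ 7 (mod 11). Hence c = [9, 2, 7, 1, 0].
  Check: interpolating c through the α_i gives m(x) = 10 + 6·x (degree < 2) with m(α_i) = c_i for every i, so c is indeed a codeword.


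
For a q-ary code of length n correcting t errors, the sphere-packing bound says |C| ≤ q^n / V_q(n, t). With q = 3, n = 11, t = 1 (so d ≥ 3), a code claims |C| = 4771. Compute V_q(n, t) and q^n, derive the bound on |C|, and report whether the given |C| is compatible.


V_q(n, t) = 23, q^n = 177147, Hamming bound = 7702, |C| = 4771 ≤ bound (satisfied).

Step 1: Compute V_q(n, t) = Σ_{j=0}^1 C(n, j) (q−1)^j.
  j = 0: C(11,0)·(2)^0 = 1·1 = 1.
  j = 1: C(11,1)·(2)^1 = 11·2 = 22.
  V_q(n, t) = 1 + 22 = 23.
Step 2: q^n = 3^11 = 177147.
Step 3: Hamming bound ⌊q^n / V_q(n,t)⌋ = ⌊177147/23⌋ = 7702.
Step 4: Compare |C| = 4771 to 7702: satisfied.
The claimed |C| lies below the Hamming bound.


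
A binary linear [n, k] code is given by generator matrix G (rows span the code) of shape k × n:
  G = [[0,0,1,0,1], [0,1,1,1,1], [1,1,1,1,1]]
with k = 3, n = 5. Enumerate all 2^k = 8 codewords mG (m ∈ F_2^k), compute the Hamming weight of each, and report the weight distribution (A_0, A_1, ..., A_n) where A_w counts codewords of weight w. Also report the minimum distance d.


Weight distribution: A_0 = 1, A_1 = 1, A_2 = 2, A_3 = 2, A_4 = 1, A_5 = 1. Minimum distance d = 1.

Enumerate all 2^3 = 8 messages m ∈ F_2^3.
For each, compute codeword c = mG in F_2^5, then tally its weight.
  m = 000 → c = 00000, weight = 0.
  m = 100 → c = 00101, weight = 2.
  m = 010 → c = 01111, weight = 4.
  m = 110 → c = 01010, weight = 2.
  m = 001 → c = 11111, weight = 5.
  m = 101 → c = 11010, weight = 3.
  m = 011 → c = 10000, weight = 1.
  m = 111 → c = 10101, weight = 3.
Tally weights:
  weight 0: 1 codewords.
  weight 1: 1 codewords.
  weight 2: 2 codewords.
  weight 3: 2 codewords.
  weight 4: 1 codewords.
  weight 5: 1 codewords.
Minimum distance d = smallest w > 0 with A_w > 0 = 1.
Sanity: Σ A_w = 8 = 2^3 = 8 ✓.


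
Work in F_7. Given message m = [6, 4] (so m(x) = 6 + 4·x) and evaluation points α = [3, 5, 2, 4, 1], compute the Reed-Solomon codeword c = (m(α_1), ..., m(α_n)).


c = [4, 5, 0, 1, 3]

Message polynomial: m(x) = 6 + 4·x (mod 7).
For each evaluation point α_i, compute m(α_i) mod 7:
  α_1 = 3: Horner steps 4 → 4, so m(3) = 4.
  α_2 = 5: Horner steps 4 → 5, so m(5) = 5.
  α_3 = 2: Horner steps 4 → 0, so m(2) = 0.
  α_4 = 4: Horner steps 4 → 1, so m(4) = 1.
  α_5 = 1: Horner steps 4 → 3, so m(1) = 3.
Codeword c = [4, 5, 0, 1, 3] ∈ F_7^5.


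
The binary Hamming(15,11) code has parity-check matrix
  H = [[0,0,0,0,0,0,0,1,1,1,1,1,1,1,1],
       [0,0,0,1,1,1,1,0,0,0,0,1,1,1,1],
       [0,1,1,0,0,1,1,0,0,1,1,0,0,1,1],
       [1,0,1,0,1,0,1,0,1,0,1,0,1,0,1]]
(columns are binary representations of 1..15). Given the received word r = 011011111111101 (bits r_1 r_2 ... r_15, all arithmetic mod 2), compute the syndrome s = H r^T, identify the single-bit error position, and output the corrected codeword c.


s = (1, 0, 1, 1)^T, error position = 11, corrected codeword c = 011011111101101

Compute s = H r^T mod 2 one row at a time:
  s_1 = 1 + 1 + 1 + 1 + 1 + 1 + 0 + 1 = 7 ≡ 1 (mod 2).
  s_2 = 0 + 1 + 1 + 1 + 1 + 1 + 0 + 1 = 6 ≡ 0 (mod 2).
  s_3 = 1 + 1 + 1 + 1 + 1 + 1 + 0 + 1 = 7 ≡ 1 (mod 2).
  s_4 = 0 + 1 + 1 + 1 + 1 + 1 + 1 + 1 = 7 ≡ 1 (mod 2).
s = (1, 0, 1, 1)^T — this equals column 11 of H (binary 1011), so error is at position 11.
Correct: flip bit 11 of r = 011011111111101 to get c = 011011111101101.


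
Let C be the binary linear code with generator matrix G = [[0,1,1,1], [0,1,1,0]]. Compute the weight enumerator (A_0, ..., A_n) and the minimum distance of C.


Weight distribution: A_0 = 1, A_1 = 1, A_2 = 1, A_3 = 1. Minimum distance d = 1.

Enumerate all 2^2 = 4 messages m ∈ F_2^2.
For each, compute codeword c = mG in F_2^4, then tally its weight.
  m = 00 → c = 0000, weight = 0.
  m = 10 → c = 0111, weight = 3.
  m = 01 → c = 0110, weight = 2.
  m = 11 → c = 0001, weight = 1.
Tally weights:
  weight 0: 1 codewords.
  weight 1: 1 codewords.
  weight 2: 1 codewords.
  weight 3: 1 codewords.
Minimum distance d = smallest w > 0 with A_w > 0 = 1.
Sanity: Σ A_w = 4 = 2^2 = 4 ✓.


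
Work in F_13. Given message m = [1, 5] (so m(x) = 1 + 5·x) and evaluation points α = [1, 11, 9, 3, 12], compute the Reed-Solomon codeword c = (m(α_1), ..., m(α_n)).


c = [6, 4, 7, 3, 9]

Message polynomial: m(x) = 1 + 5·x (mod 13).
For each evaluation point α_i, compute m(α_i) mod 13:
  α_1 = 1: Horner steps 5 → 6, so m(1) = 6.
  α_2 = 11: Horner steps 5 → 4, so m(11) = 4.
  α_3 = 9: Horner steps 5 → 7, so m(9) = 7.
  α_4 = 3: Horner steps 5 → 3, so m(3) = 3.
  α_5 = 12: Horner steps 5 → 9, so m(12) = 9.
Codeword c = [6, 4, 7, 3, 9] ∈ F_13^5.


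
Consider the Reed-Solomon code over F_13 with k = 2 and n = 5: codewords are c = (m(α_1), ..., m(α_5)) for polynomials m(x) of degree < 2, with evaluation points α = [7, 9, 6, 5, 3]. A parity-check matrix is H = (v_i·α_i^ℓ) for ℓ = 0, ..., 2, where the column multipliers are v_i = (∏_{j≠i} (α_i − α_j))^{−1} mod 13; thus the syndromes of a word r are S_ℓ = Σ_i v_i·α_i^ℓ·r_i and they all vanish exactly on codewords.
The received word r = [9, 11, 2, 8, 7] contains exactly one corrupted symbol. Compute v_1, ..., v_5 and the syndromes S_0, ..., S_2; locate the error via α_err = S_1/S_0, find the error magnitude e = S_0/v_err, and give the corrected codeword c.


S = (1, 9, 3), error at position 2, error magnitude e = 1, c = [9, 10, 2, 8, 7].

Step 1: column multipliers v_i = (∏_{j≠i}(α_i − α_j))^{−1} mod 13.
  i = 1 (α = 7): (7−9)(7−6)(7−5)(7−3) = (−2)·1·2·4 = −16 ≡ 10, so v_1 = 10^{−1} = 4 (mod 13).
  i = 2 (α = 9): (9−7)(9−6)(9−5)(9−3) = 2·3·4·6 = 144 ≡ 1, so v_2 = 1^{−1} = 1 (mod 13).
  i = 3 (α = 6): (6−7)(6−9)(6−5)(6−3) = (−1)·(−3)·1·3 = 9 ≡ 9, so v_3 = 9^{−1} = 3 (mod 13).
  i = 4 (α = 5): (5−7)(5−9)(5−6)(5−3) = (−2)·(−4)·(−1)·2 = −16 ≡ 10, so v_4 = 10^{−1} = 4 (mod 13).
  i = 5 (α = 3): (3−7)(3−9)(3−6)(3−5) = (−4)·(−6)·(−3)·(−2) = 144 ≡ 1, so v_5 = 1^{−1} = 1 (mod 13).
  v = [4, 1, 3, 4, 1].
Step 2: syndromes of r = [9, 11, 2, 8, 7] (all sums mod 13).
  S_0 = Σ v_i r_i = 4·9 + 1·11 + 3·2 + 4·8 + 1·7 = 92 ≡ 1.
  S_1 = Σ v_i α_i r_i = 4·7·9 + 1·9·11 + 3·6·2 + 4·5·8 + 1·3·7 = 568 ≡ 9.
  α_i^2 mod 13 = [10, 3, 10, 12, 9].
  S_2 = Σ v_i α_i^2 r_i = 4·10·9 + 1·3·11 + 3·10·2 + 4·12·8 + 1·9·7 = 900 ≡ 3.
  S = (1, 9, 3) ≠ 0, so r is not a codeword (an error is present).
Step 3: locate the error. For a single error e at position i, S_ℓ = v_i·e·α_i^ℓ, so α_err = S_1/S_0.
  S_0^{−1} = 1^{−1} = 1 (mod 13), so α_err = 9·1 = 9 ≡ 9 = α_2. Error position i = 2.
  Consistency check: S_2/S_1 = 3·3 = 9 ≡ 9 = α_err ✓ (single-error assumption holds).
Step 4: error magnitude e = S_0/v_2 = S_0·∏_{j≠2}(α_2 − α_j) = 1·1 = 1 ≡ 1 (mod 13).
Step 5: correct position 2: c_2 = r_2 − e = 11 − 1 ≡ 10 (mod 13). Hence c = [9, 10, 2, 8, 7].
  Check: interpolating c through the α_i gives m(x) = 12 + 7·x (degree < 2) with m(α_i) = c_i for every i, so c is indeed a codeword.


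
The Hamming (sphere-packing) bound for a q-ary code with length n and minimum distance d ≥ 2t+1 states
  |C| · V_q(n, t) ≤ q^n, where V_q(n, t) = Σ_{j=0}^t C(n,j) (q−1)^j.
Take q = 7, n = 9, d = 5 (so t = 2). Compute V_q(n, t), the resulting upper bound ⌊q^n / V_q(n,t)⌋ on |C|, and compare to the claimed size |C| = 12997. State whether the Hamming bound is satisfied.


V_q(n, t) = 1351, q^n = 40353607, Hamming bound = 29869, |C| = 12997 ≤ bound (satisfied).

Step 1: Compute V_q(n, t) = Σ_{j=0}^2 C(n, j) (q−1)^j.
  j = 0: C(9,0)·(6)^0 = 1·1 = 1.
  j = 1: C(9,1)·(6)^1 = 9·6 = 54.
  j = 2: C(9,2)·(6)^2 = 36·36 = 1296.
  V_q(n, t) = 1 + 54 + 1296 = 1351.
Step 2: q^n = 7^9 = 40353607.
Step 3: Hamming bound ⌊q^n / V_q(n,t)⌋ = ⌊40353607/1351⌋ = 29869.
Step 4: Compare |C| = 12997 to 29869: satisfied.
The claimed |C| lies below the Hamming bound.


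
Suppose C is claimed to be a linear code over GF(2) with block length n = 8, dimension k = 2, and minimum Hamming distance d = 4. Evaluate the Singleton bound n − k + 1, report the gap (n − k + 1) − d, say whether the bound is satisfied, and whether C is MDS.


Singleton RHS = n − k + 1 = 7, slack = 3, bound satisfied, not MDS.

Singleton bound: d ≤ n − k + 1.
Here n = 8, k = 2, so n − k + 1 = 7.
Given d = 4, check d ≤ 7: YES.
Slack = (n − k + 1) − d = 3.
The code is NOT MDS (slack = 3 > 0).
Description: the claimed parameters are [8, 2, 4]_2; such a code would be non-MDS.


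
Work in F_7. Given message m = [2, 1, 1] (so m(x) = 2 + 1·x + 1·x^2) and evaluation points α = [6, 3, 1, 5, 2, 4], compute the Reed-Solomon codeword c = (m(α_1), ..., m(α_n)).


c = [2, 0, 4, 4, 1, 1]

Message polynomial: m(x) = 2 + 1·x + 1·x^2 (mod 7).
For each evaluation point α_i, compute m(α_i) mod 7:
  α_1 = 6: Horner steps 1 → 0 → 2, so m(6) = 2.
  α_2 = 3: Horner steps 1 → 4 → 0, so m(3) = 0.
  α_3 = 1: Horner steps 1 → 2 → 4, so m(1) = 4.
  α_4 = 5: Horner steps 1 → 6 → 4, so m(5) = 4.
  α_5 = 2: Horner steps 1 → 3 → 1, so m(2) = 1.
  α_6 = 4: Horner steps 1 → 5 → 1, so m(4) = 1.
Codeword c = [2, 0, 4, 4, 1, 1] ∈ F_7^6.


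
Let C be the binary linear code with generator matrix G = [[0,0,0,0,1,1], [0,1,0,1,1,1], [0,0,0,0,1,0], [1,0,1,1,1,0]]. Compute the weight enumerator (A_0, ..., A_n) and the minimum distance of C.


Weight distribution: A_0 = 1, A_1 = 2, A_2 = 2, A_3 = 4, A_4 = 5, A_5 = 2. Minimum distance d = 1.

Enumerate all 2^4 = 16 messages m ∈ F_2^4.
For each, compute codeword c = mG in F_2^6, then tally its weight.
  m = 0000 → c = 000000, weight = 0.
  m = 1000 → c = 000011, weight = 2.
  m = 0100 → c = 010111, weight = 4.
  m = 1100 → c = 010100, weight = 2.
  m = 0010 → c = 000010, weight = 1.
  m = 1010 → c = 000001, weight = 1.
  m = 0110 → c = 010101, weight = 3.
  m = 1110 → c = 010110, weight = 3.
  m = 0001 → c = 101110, weight = 4.
  m = 1001 → c = 101101, weight = 4.
  m = 0101 → c = 111001, weight = 4.
  m = 1101 → c = 111010, weight = 4.
  m = 0011 → c = 101100, weight = 3.
  m = 1011 → c = 101111, weight = 5.
  m = 0111 → c = 111011, weight = 5.
  m = 1111 → c = 111000, weight = 3.
Tally weights:
  weight 0: 1 codewords.
  weight 1: 2 codewords.
  weight 2: 2 codewords.
  weight 3: 4 codewords.
  weight 4: 5 codewords.
  weight 5: 2 codewords.
Minimum distance d = smallest w > 0 with A_w > 0 = 1.
Sanity: Σ A_w = 16 = 2^4 = 16 ✓.
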